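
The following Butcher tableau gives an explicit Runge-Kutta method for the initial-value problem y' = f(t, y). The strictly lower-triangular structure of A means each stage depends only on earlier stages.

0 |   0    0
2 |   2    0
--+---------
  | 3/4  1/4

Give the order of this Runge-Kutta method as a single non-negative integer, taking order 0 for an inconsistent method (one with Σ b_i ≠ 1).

b = (3/4, 1/4)
c = (0, 2)
Σ b_i: 3/4·1 + 1/4·1 = 1 ✓
b·c: 1/4·2 = 1/2 ✓; 2 stages ⇒ order 2.

2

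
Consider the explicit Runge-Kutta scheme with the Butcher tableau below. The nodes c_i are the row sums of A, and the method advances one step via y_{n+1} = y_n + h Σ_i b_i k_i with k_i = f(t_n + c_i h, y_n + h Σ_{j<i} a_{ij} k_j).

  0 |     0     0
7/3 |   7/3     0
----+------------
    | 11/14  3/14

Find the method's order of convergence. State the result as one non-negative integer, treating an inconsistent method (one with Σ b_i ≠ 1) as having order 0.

2

b = (11/14, 3/14)
c = (0, 7/3)
Σ b_i: 11/14·1 + 3/14·1 = 1 ✓
b·c: 3/14·7/3 = 1/2 ✓; 2 stages ⇒ order 2.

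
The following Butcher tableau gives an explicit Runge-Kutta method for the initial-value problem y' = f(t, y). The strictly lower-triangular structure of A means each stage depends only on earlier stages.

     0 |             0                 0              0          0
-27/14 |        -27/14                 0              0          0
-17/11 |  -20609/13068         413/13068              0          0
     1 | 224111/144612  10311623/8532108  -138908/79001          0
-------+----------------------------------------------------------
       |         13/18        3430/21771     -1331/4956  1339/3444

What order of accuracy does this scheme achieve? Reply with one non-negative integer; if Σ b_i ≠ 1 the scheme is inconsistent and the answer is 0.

b = (13/18, 3430/21771, -1331/4956, 1339/3444)
c = (0, -27/14, -17/11, 1)
Ac = (0, 0, -59/968, 4141/10712)
Σ b_i: 13/18·1 + 3430/21771·1 + (-1331/4956)·1 + 1339/3444·1 = 1 ✓
b·c: 3430/21771·(-27/14) + (-1331/4956)·(-17/11) + 1339/3444·1 = 1/2 ✓
b·c²: 3430/21771·729/196 + (-1331/4956)·289/121 + 1339/3444·1 = 1/3 ✓
b·Ac: (-1331/4956)·(-59/968) + 1339/3444·4141/10712 = 1/6 ✓
b·c³: 3430/21771·(-19683/2744) + (-1331/4956)·(-4913/1331) + 1339/3444·1 = 1/4 ✓
b·(c∘Ac): (-1331/4956)·1003/10648 + 1339/3444·4141/10712 = 1/8 ✓
b·Ac²: (-1331/4956)·1593/13552 + 1339/3444·44321/149968 = 1/12 ✓
b·A²c: 1339/3444·287/2678 = 1/24 ✓; 4 stages ⇒ order 4.

4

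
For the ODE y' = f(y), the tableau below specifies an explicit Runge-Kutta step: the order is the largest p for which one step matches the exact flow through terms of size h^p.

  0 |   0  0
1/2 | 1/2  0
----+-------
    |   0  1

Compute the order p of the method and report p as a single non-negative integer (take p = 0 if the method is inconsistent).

2

b = (0, 1)
c = (0, 1/2)
Σ b_i: 1·1 = 1 ✓
b·c: 1·1/2 = 1/2 ✓; 2 stages ⇒ order 2.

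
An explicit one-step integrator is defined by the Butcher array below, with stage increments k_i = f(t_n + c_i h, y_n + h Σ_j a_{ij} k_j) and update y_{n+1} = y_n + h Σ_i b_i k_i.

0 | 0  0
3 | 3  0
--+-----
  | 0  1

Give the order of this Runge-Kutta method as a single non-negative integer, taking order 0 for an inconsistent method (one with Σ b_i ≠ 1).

b = (0, 1)
c = (0, 3)
Σ b_i: 1·1 = 1 ✓
b·c: 1·3 = 3 ≠ 1/2 ⇒ order 1.

1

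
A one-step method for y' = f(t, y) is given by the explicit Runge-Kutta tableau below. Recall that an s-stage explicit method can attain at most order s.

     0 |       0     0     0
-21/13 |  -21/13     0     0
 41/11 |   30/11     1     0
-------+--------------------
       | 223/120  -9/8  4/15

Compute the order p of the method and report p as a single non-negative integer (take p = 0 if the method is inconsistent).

b = (223/120, -9/8, 4/15)
c = (0, -21/13, 41/11)
Ac = (0, 0, -21/13)
Σ b_i: 223/120·1 + (-9/8)·1 + 4/15·1 = 1 ✓
b·c: (-9/8)·(-21/13) + 4/15·41/11 = 48241/17160 ≠ 1/2 ⇒ order 1.

1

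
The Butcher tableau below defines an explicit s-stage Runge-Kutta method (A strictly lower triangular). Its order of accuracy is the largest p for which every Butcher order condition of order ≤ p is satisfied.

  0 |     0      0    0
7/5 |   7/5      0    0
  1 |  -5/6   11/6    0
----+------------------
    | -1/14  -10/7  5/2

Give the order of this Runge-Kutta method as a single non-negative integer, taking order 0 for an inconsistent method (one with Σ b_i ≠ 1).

2

b = (-1/14, -10/7, 5/2)
c = (0, 7/5, 1)
Ac = (0, 0, 77/30)
Σ b_i: (-1/14)·1 + (-10/7)·1 + 5/2·1 = 1 ✓
b·c: (-10/7)·7/5 + 5/2·1 = 1/2 ✓
b·c²: (-10/7)·49/25 + 5/2·1 = -3/10 ≠ 1/3 ⇒ order 2.
b·Ac: 5/2·77/30 = 77/12 ≠ 1/6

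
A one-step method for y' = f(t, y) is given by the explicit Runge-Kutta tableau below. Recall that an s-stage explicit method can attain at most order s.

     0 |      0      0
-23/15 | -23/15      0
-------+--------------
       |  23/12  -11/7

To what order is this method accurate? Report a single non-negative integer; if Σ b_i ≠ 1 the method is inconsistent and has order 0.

0

b = (23/12, -11/7)
c = (0, -23/15)
Σ b_i: 23/12·1 + (-11/7)·1 = 29/84 ≠ 1 ⇒ order 0.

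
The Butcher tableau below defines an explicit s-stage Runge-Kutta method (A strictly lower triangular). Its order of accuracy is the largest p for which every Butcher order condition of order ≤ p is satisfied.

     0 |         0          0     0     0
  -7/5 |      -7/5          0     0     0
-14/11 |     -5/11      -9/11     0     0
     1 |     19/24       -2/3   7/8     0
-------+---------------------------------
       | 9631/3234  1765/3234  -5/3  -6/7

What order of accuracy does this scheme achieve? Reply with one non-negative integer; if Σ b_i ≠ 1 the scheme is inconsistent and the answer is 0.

2

b = (9631/3234, 1765/3234, -5/3, -6/7)
c = (0, -7/5, -14/11, 1)
Ac = (0, 0, 63/55, -119/660)
Σ b_i: 9631/3234·1 + 1765/3234·1 + (-5/3)·1 + (-6/7)·1 = 1 ✓
b·c: 1765/3234·(-7/5) + (-5/3)·(-14/11) + (-6/7)·1 = 1/2 ✓
b·c²: 1765/3234·49/25 + (-5/3)·196/121 + (-6/7)·1 = -63199/25410 ≠ 1/3 ⇒ order 2.
b·Ac: (-5/3)·63/55 + (-6/7)·(-119/660) = -193/110 ≠ 1/6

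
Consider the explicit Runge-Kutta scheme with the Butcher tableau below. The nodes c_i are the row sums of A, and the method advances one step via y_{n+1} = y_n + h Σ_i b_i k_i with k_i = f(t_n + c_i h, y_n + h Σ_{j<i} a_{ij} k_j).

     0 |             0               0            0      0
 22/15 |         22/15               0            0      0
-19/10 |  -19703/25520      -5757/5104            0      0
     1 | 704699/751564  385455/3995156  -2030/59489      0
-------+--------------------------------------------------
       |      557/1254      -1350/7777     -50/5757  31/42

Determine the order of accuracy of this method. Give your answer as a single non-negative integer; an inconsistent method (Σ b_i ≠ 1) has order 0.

4

b = (557/1254, -1350/7777, -50/5757, 31/42)
c = (0, 22/15, -19/10, 1)
Ac = (0, 0, -1919/1160, 371/1798)
Σ b_i: 557/1254·1 + (-1350/7777)·1 + (-50/5757)·1 + 31/42·1 = 1 ✓
b·c: (-1350/7777)·22/15 + (-50/5757)·(-19/10) + 31/42·1 = 1/2 ✓
b·c²: (-1350/7777)·484/225 + (-50/5757)·361/100 + 31/42·1 = 1/3 ✓
b·Ac: (-50/5757)·(-1919/1160) + 31/42·371/1798 = 1/6 ✓
b·c³: (-1350/7777)·10648/3375 + (-50/5757)·(-6859/1000) + 31/42·1 = 1/4 ✓
b·(c∘Ac): (-50/5757)·36461/11600 + 31/42·371/1798 = 1/8 ✓
b·Ac²: (-50/5757)·(-21109/8700) + 31/42·455/5394 = 1/12 ✓
b·A²c: 31/42·7/124 = 1/24 ✓; 4 stages ⇒ order 4.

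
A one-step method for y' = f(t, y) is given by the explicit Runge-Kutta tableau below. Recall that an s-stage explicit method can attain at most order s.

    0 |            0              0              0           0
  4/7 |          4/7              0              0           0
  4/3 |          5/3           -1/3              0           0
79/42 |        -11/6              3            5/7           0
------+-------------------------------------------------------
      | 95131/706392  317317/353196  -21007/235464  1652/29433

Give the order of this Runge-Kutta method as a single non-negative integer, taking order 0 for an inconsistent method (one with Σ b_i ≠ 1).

b = (95131/706392, 317317/353196, -21007/235464, 1652/29433)
c = (0, 4/7, 4/3, 79/42)
Ac = (0, 0, -4/21, 8/3)
Σ b_i: 95131/706392·1 + 317317/353196·1 + (-21007/235464)·1 + 1652/29433·1 = 1 ✓
b·c: 317317/353196·4/7 + (-21007/235464)·4/3 + 1652/29433·79/42 = 1/2 ✓
b·c²: 317317/353196·16/49 + (-21007/235464)·16/9 + 1652/29433·6241/1764 = 1/3 ✓
b·Ac: (-21007/235464)·(-4/21) + 1652/29433·8/3 = 1/6 ✓
b·c³: 317317/353196·64/343 + (-21007/235464)·64/27 + 1652/29433·493039/74088 = 25675141/77879718 ≠ 1/4 ⇒ order 3.
b·(c∘Ac): (-21007/235464)·(-16/63) + 1652/29433·316/63 = 80578/264897 ≠ 1/8
b·Ac²: (-21007/235464)·(-16/147) + 1652/29433·992/441 = 252118/1854279 ≠ 1/12
b·A²c: 1652/29433·(-20/147) = -4720/618093 ≠ 1/24

3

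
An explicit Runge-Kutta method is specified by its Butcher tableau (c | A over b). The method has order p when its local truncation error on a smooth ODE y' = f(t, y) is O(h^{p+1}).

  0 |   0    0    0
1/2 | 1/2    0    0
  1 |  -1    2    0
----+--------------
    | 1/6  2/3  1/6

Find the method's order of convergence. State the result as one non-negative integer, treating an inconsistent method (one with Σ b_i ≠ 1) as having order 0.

b = (1/6, 2/3, 1/6)
c = (0, 1/2, 1)
Ac = (0, 0, 1)
Σ b_i: 1/6·1 + 2/3·1 + 1/6·1 = 1 ✓
b·c: 2/3·1/2 + 1/6·1 = 1/2 ✓
b·c²: 2/3·1/4 + 1/6·1 = 1/3 ✓
b·Ac: 1/6·1 = 1/6 ✓; 3 stages ⇒ order 3.

3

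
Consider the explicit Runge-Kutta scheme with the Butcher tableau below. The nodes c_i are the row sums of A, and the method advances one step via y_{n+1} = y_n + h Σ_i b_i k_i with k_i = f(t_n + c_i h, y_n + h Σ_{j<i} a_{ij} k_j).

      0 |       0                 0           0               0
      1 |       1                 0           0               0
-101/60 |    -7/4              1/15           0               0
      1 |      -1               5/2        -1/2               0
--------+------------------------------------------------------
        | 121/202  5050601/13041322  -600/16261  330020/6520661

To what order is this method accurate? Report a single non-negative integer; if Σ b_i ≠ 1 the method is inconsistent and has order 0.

3

b = (121/202, 5050601/13041322, -600/16261, 330020/6520661)
c = (0, 1, -101/60, 1)
Ac = (0, 0, 1/15, 401/120)
Σ b_i: 121/202·1 + 5050601/13041322·1 + (-600/16261)·1 + 330020/6520661·1 = 1 ✓
b·c: 5050601/13041322·1 + (-600/16261)·(-101/60) + 330020/6520661·1 = 1/2 ✓
b·c²: 5050601/13041322·1 + (-600/16261)·10201/3600 + 330020/6520661·1 = 1/3 ✓
b·Ac: (-600/16261)·1/15 + 330020/6520661·401/120 = 1/6 ✓
b·c³: 5050601/13041322·1 + (-600/16261)·(-1030301/216000) + 330020/6520661·1 = 221/360 ≠ 1/4 ⇒ order 3.
b·(c∘Ac): (-600/16261)·(-101/900) + 330020/6520661·401/120 = 35/202 ≠ 1/8
b·Ac²: (-600/16261)·1/15 + 330020/6520661·7799/7200 = 7559/144360 ≠ 1/12
b·A²c: 330020/6520661·(-1/30) = -33002/19561983 ≠ 1/24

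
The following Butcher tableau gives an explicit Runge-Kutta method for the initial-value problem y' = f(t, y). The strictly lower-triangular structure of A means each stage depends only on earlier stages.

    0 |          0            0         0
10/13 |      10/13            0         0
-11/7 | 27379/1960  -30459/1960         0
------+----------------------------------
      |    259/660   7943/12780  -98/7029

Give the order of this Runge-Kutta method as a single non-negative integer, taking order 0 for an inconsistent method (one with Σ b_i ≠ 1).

3

b = (259/660, 7943/12780, -98/7029)
c = (0, 10/13, -11/7)
Ac = (0, 0, -2343/196)
Σ b_i: 259/660·1 + 7943/12780·1 + (-98/7029)·1 = 1 ✓
b·c: 7943/12780·10/13 + (-98/7029)·(-11/7) = 1/2 ✓
b·c²: 7943/12780·100/169 + (-98/7029)·121/49 = 1/3 ✓
b·Ac: (-98/7029)·(-2343/196) = 1/6 ✓; 3 stages ⇒ order 3.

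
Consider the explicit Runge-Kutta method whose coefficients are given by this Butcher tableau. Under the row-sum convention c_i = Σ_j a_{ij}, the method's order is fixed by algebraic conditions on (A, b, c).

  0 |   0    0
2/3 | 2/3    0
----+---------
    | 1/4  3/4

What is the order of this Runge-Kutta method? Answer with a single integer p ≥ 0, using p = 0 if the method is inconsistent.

b = (1/4, 3/4)
c = (0, 2/3)
Σ b_i: 1/4·1 + 3/4·1 = 1 ✓
b·c: 3/4·2/3 = 1/2 ✓; 2 stages ⇒ order 2.

2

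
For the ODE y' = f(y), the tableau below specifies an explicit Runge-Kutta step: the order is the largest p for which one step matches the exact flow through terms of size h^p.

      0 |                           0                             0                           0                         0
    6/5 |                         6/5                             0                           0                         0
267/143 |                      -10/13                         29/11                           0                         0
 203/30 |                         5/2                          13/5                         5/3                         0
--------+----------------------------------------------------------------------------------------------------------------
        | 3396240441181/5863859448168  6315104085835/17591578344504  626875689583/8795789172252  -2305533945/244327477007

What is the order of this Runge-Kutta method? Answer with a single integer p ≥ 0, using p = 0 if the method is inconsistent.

3

b = (3396240441181/5863859448168, 6315104085835/17591578344504, 626875689583/8795789172252, -2305533945/244327477007)
c = (0, 6/5, 267/143, 203/30)
Ac = (0, 0, 174/55, 22279/3575)
Σ b_i: 3396240441181/5863859448168·1 + 6315104085835/17591578344504·1 + 626875689583/8795789172252·1 + (-2305533945/244327477007)·1 = 1 ✓
b·c: 6315104085835/17591578344504·6/5 + 626875689583/8795789172252·267/143 + (-2305533945/244327477007)·203/30 = 1/2 ✓
b·c²: 6315104085835/17591578344504·36/25 + 626875689583/8795789172252·71289/20449 + (-2305533945/244327477007)·41209/900 = 1/3 ✓
b·Ac: 626875689583/8795789172252·174/55 + (-2305533945/244327477007)·22279/3575 = 1/6 ✓
b·c³: 6315104085835/17591578344504·216/125 + 626875689583/8795789172252·19034163/2924207 + (-2305533945/244327477007)·8365427/27000 = -115679923745740697/62889892581601800 ≠ 1/4 ⇒ order 3.
b·(c∘Ac): 626875689583/8795789172252·46458/7865 + (-2305533945/244327477007)·4522637/107250 = 140907761019/6108186925175 ≠ 1/8
b·Ac²: 626875689583/8795789172252·1044/275 + (-2305533945/244327477007)·24422007/2556125 = 31516562339026/174694146060005 ≠ 1/12
b·A²c: (-2305533945/244327477007)·58/11 = -12156451710/244327477007 ≠ 1/24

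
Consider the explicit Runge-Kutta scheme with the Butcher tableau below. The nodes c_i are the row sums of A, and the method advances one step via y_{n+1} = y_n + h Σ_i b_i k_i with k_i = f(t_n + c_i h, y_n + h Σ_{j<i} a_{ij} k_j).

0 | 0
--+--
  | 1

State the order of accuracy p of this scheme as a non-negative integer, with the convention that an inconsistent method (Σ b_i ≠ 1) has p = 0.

b = (1)
c = (0)
Σ b_i: 1·1 = 1 ✓; 1 stage ⇒ order 1.

1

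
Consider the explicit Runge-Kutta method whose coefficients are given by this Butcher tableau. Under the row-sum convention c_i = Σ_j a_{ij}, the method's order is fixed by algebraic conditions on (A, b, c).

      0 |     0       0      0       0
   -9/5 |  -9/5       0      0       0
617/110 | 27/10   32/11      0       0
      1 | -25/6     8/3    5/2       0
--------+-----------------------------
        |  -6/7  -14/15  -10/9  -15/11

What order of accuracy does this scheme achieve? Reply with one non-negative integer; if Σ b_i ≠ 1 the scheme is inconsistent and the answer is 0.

b = (-6/7, -14/15, -10/9, -15/11)
c = (0, -9/5, 617/110, 1)
Ac = (0, 0, -288/55, 2029/220)
Σ b_i: (-6/7)·1 + (-14/15)·1 + (-10/9)·1 + (-15/11)·1 = -14779/3465 ≠ 1 ⇒ order 0.

0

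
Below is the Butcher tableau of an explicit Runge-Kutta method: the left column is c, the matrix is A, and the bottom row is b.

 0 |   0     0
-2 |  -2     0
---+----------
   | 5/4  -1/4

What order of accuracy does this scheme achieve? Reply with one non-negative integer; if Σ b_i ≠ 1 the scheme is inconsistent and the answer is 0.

2

b = (5/4, -1/4)
c = (0, -2)
Σ b_i: 5/4·1 + (-1/4)·1 = 1 ✓
b·c: (-1/4)·(-2) = 1/2 ✓; 2 stages ⇒ order 2.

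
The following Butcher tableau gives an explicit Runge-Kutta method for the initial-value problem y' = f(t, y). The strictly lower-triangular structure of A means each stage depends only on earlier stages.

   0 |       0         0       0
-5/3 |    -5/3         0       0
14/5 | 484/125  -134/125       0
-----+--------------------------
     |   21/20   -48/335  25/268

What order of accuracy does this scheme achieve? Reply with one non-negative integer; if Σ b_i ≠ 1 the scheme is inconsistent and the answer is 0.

3

b = (21/20, -48/335, 25/268)
c = (0, -5/3, 14/5)
Ac = (0, 0, 134/75)
Σ b_i: 21/20·1 + (-48/335)·1 + 25/268·1 = 1 ✓
b·c: (-48/335)·(-5/3) + 25/268·14/5 = 1/2 ✓
b·c²: (-48/335)·25/9 + 25/268·196/25 = 1/3 ✓
b·Ac: 25/268·134/75 = 1/6 ✓; 3 stages ⇒ order 3.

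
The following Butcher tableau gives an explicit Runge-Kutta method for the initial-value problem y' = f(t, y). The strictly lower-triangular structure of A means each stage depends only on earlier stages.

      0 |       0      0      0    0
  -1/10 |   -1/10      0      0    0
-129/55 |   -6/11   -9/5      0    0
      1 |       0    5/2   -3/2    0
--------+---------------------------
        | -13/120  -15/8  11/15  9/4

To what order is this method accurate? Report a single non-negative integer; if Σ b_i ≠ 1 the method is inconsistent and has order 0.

b = (-13/120, -15/8, 11/15, 9/4)
c = (0, -1/10, -129/55, 1)
Ac = (0, 0, 9/50, 719/220)
Σ b_i: (-13/120)·1 + (-15/8)·1 + 11/15·1 + 9/4·1 = 1 ✓
b·c: (-15/8)·(-1/10) + 11/15·(-129/55) + 9/4·1 = 287/400 ≠ 1/2 ⇒ order 1.

1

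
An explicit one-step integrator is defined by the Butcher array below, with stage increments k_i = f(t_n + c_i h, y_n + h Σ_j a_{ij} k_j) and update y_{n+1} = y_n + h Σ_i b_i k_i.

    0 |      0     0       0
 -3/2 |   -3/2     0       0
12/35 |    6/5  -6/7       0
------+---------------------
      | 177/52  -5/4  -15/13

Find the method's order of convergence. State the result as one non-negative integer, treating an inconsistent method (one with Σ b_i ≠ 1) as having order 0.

b = (177/52, -5/4, -15/13)
c = (0, -3/2, 12/35)
Ac = (0, 0, 9/7)
Σ b_i: 177/52·1 + (-5/4)·1 + (-15/13)·1 = 1 ✓
b·c: (-5/4)·(-3/2) + (-15/13)·12/35 = 1077/728 ≠ 1/2 ⇒ order 1.

1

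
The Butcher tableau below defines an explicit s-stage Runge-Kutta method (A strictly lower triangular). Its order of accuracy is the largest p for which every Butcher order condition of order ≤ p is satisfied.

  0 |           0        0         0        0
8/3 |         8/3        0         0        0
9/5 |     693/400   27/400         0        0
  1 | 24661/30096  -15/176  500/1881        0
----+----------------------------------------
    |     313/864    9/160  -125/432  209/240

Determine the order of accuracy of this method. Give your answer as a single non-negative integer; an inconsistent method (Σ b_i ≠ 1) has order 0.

4

b = (313/864, 9/160, -125/432, 209/240)
c = (0, 8/3, 9/5, 1)
Ac = (0, 0, 9/50, 105/418)
Σ b_i: 313/864·1 + 9/160·1 + (-125/432)·1 + 209/240·1 = 1 ✓
b·c: 9/160·8/3 + (-125/432)·9/5 + 209/240·1 = 1/2 ✓
b·c²: 9/160·64/9 + (-125/432)·81/25 + 209/240·1 = 1/3 ✓
b·Ac: (-125/432)·9/50 + 209/240·105/418 = 1/6 ✓
b·c³: 9/160·512/27 + (-125/432)·729/125 + 209/240·1 = 1/4 ✓
b·(c∘Ac): (-125/432)·81/250 + 209/240·105/418 = 1/8 ✓
b·Ac²: (-125/432)·12/25 + 209/240·160/627 = 1/12 ✓
b·A²c: 209/240·10/209 = 1/24 ✓; 4 stages ⇒ order 4.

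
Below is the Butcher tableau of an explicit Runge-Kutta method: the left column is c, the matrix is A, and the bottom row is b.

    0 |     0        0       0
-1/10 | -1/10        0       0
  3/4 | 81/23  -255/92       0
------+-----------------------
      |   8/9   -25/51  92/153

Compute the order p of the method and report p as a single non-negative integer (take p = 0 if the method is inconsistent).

b = (8/9, -25/51, 92/153)
c = (0, -1/10, 3/4)
Ac = (0, 0, 51/184)
Σ b_i: 8/9·1 + (-25/51)·1 + 92/153·1 = 1 ✓
b·c: (-25/51)·(-1/10) + 92/153·3/4 = 1/2 ✓
b·c²: (-25/51)·1/100 + 92/153·9/16 = 1/3 ✓
b·Ac: 92/153·51/184 = 1/6 ✓; 3 stages ⇒ order 3.

3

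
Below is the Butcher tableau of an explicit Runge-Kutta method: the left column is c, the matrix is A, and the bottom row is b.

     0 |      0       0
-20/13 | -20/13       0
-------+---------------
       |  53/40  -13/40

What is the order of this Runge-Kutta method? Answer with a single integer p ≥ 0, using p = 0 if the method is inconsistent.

b = (53/40, -13/40)
c = (0, -20/13)
Σ b_i: 53/40·1 + (-13/40)·1 = 1 ✓
b·c: (-13/40)·(-20/13) = 1/2 ✓; 2 stages ⇒ order 2.

2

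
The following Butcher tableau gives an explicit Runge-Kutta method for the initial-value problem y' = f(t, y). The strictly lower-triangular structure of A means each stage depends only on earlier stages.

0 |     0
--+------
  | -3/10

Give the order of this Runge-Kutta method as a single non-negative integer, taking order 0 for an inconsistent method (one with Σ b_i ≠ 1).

b = (-3/10)
c = (0)
Σ b_i: (-3/10)·1 = -3/10 ≠ 1 ⇒ order 0.

0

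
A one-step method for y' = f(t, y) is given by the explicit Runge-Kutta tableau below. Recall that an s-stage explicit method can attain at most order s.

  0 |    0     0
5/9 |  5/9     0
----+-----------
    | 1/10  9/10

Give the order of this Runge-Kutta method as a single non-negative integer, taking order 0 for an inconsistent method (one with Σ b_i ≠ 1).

b = (1/10, 9/10)
c = (0, 5/9)
Σ b_i: 1/10·1 + 9/10·1 = 1 ✓
b·c: 9/10·5/9 = 1/2 ✓; 2 stages ⇒ order 2.

2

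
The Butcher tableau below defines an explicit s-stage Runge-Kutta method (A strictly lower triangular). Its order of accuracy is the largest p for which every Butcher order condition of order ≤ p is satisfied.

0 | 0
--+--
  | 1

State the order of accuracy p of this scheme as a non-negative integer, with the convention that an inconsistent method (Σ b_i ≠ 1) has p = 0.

1

b = (1)
c = (0)
Σ b_i: 1·1 = 1 ✓; 1 stage ⇒ order 1.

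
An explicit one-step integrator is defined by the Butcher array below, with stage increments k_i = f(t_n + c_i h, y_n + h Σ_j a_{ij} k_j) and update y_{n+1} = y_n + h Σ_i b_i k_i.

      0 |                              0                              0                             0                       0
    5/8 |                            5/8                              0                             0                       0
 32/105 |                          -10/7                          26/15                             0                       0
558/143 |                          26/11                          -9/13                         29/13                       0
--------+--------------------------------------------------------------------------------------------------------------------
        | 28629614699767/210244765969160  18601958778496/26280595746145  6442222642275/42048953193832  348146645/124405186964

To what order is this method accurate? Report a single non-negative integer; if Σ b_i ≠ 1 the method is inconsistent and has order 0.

3

b = (28629614699767/210244765969160, 18601958778496/26280595746145, 6442222642275/42048953193832, 348146645/124405186964)
c = (0, 5/8, 32/105, 558/143)
Ac = (0, 0, 13/12, 2699/10920)
Σ b_i: 28629614699767/210244765969160·1 + 18601958778496/26280595746145·1 + 6442222642275/42048953193832·1 + 348146645/124405186964·1 = 1 ✓
b·c: 18601958778496/26280595746145·5/8 + 6442222642275/42048953193832·32/105 + 348146645/124405186964·558/143 = 1/2 ✓
b·c²: 18601958778496/26280595746145·25/64 + 6442222642275/42048953193832·1024/11025 + 348146645/124405186964·311364/20449 = 1/3 ✓
b·Ac: 6442222642275/42048953193832·13/12 + 348146645/124405186964·2699/10920 = 1/6 ✓
b·c³: 18601958778496/26280595746145·125/512 + 6442222642275/42048953193832·32768/1157625 + 348146645/124405186964·173741112/2924207 = 325231523387362961/947047548308081220 ≠ 1/4 ⇒ order 3.
b·(c∘Ac): 6442222642275/42048953193832·104/315 + 348146645/124405186964·251007/260260 = 13442675852657/252293719162992 ≠ 1/8
b·Ac²: 6442222642275/42048953193832·65/96 + 348146645/124405186964·(-580081/9172800) = 211024799638973/2037756962470320 ≠ 1/12
b·A²c: 348146645/124405186964·29/12 = 10096252705/1492862243568 ≠ 1/24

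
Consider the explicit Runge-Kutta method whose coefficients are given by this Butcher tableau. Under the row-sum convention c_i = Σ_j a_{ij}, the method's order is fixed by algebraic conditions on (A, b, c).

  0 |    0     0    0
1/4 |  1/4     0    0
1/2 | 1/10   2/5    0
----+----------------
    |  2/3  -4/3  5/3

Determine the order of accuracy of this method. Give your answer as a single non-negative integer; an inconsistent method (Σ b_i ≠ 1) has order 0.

b = (2/3, -4/3, 5/3)
c = (0, 1/4, 1/2)
Ac = (0, 0, 1/10)
Σ b_i: 2/3·1 + (-4/3)·1 + 5/3·1 = 1 ✓
b·c: (-4/3)·1/4 + 5/3·1/2 = 1/2 ✓
b·c²: (-4/3)·1/16 + 5/3·1/4 = 1/3 ✓
b·Ac: 5/3·1/10 = 1/6 ✓; 3 stages ⇒ order 3.

3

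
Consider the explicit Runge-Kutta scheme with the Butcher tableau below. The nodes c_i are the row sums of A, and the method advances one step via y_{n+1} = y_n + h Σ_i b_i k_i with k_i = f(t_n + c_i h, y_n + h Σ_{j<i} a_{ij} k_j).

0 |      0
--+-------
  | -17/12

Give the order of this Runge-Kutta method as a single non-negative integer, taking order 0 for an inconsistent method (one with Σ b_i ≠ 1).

0

b = (-17/12)
c = (0)
Σ b_i: (-17/12)·1 = -17/12 ≠ 1 ⇒ order 0.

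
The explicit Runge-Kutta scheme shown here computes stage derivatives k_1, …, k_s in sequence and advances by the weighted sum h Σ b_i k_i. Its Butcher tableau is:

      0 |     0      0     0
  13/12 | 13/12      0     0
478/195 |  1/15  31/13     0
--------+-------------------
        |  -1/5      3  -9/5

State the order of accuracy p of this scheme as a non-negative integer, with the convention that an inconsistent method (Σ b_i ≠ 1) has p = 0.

b = (-1/5, 3, -9/5)
c = (0, 13/12, 478/195)
Ac = (0, 0, 31/12)
Σ b_i: (-1/5)·1 + 3·1 + (-9/5)·1 = 1 ✓
b·c: 3·13/12 + (-9/5)·478/195 = -1511/1300 ≠ 1/2 ⇒ order 1.

1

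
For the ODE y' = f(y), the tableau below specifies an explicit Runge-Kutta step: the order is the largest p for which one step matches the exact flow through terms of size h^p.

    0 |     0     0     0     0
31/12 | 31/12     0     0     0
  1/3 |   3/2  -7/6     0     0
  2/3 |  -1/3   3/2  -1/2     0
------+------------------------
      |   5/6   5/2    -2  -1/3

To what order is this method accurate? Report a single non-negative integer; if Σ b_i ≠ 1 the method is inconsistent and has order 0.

b = (5/6, 5/2, -2, -1/3)
c = (0, 31/12, 1/3, 2/3)
Ac = (0, 0, -217/72, 89/24)
Σ b_i: 5/6·1 + 5/2·1 + (-2)·1 + (-1/3)·1 = 1 ✓
b·c: 5/2·31/12 + (-2)·1/3 + (-1/3)·2/3 = 401/72 ≠ 1/2 ⇒ order 1.

1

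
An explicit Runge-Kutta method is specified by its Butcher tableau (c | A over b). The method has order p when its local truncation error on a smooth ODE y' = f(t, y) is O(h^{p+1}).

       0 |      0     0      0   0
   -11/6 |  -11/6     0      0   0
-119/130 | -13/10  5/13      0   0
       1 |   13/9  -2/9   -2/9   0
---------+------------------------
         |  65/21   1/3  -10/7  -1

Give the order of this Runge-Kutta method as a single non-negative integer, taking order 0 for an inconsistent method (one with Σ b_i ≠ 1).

b = (65/21, 1/3, -10/7, -1)
c = (0, -11/6, -119/130, 1)
Ac = (0, 0, -55/78, 1072/1755)
Σ b_i: 65/21·1 + 1/3·1 + (-10/7)·1 + (-1)·1 = 1 ✓
b·c: 1/3·(-11/6) + (-10/7)·(-119/130) + (-1)·1 = -71/234 ≠ 1/2 ⇒ order 1.

1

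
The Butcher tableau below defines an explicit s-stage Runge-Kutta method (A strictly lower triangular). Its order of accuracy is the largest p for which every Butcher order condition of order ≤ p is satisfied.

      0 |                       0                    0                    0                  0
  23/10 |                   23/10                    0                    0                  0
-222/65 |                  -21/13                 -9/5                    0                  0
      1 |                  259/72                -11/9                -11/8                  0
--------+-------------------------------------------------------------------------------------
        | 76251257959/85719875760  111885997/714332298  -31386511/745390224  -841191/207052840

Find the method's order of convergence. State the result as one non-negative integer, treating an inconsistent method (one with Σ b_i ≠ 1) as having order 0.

b = (76251257959/85719875760, 111885997/714332298, -31386511/745390224, -841191/207052840)
c = (0, 23/10, -222/65, 1)
Ac = (0, 0, -207/50, 4411/2340)
Σ b_i: 76251257959/85719875760·1 + 111885997/714332298·1 + (-31386511/745390224)·1 + (-841191/207052840)·1 = 1 ✓
b·c: 111885997/714332298·23/10 + (-31386511/745390224)·(-222/65) + (-841191/207052840)·1 = 1/2 ✓
b·c²: 111885997/714332298·529/100 + (-31386511/745390224)·49284/4225 + (-841191/207052840)·1 = 1/3 ✓
b·Ac: (-31386511/745390224)·(-207/50) + (-841191/207052840)·4411/2340 = 1/6 ✓
b·c³: 111885997/714332298·12167/1000 + (-31386511/745390224)·(-10941048/274625) + (-841191/207052840)·1 = 1445119843423/403753038000 ≠ 1/4 ⇒ order 3.
b·(c∘Ac): (-31386511/745390224)·22977/1625 + (-841191/207052840)·4411/2340 = -37458671641/62115852000 ≠ 1/8
b·Ac²: (-31386511/745390224)·(-4761/500) + (-841191/207052840)·(-3422969/152100) = 795195145163/1615012152000 ≠ 1/12
b·A²c: (-841191/207052840)·2277/400 = -1915391907/82821136000 ≠ 1/24

3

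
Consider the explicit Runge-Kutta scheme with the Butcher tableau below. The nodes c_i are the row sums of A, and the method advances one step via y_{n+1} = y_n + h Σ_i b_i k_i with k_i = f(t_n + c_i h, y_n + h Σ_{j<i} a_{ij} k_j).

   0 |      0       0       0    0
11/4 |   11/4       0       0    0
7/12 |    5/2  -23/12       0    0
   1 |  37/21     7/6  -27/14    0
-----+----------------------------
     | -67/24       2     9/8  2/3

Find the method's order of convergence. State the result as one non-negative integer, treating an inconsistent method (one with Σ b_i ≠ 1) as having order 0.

b = (-67/24, 2, 9/8, 2/3)
c = (0, 11/4, 7/12, 1)
Ac = (0, 0, -253/48, 25/12)
Σ b_i: (-67/24)·1 + 2·1 + 9/8·1 + 2/3·1 = 1 ✓
b·c: 2·11/4 + 9/8·7/12 + 2/3·1 = 655/96 ≠ 1/2 ⇒ order 1.

1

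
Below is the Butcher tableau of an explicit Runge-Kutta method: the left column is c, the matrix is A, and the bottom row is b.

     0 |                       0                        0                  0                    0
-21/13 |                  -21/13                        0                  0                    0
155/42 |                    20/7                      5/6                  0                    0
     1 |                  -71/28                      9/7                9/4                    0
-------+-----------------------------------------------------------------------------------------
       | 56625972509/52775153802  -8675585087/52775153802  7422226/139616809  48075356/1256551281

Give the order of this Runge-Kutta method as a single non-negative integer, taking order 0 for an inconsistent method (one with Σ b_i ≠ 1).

3

b = (56625972509/52775153802, -8675585087/52775153802, 7422226/139616809, 48075356/1256551281)
c = (0, -21/13, 155/42, 1)
Ac = (0, 0, -35/26, 4533/728)
Σ b_i: 56625972509/52775153802·1 + (-8675585087/52775153802)·1 + 7422226/139616809·1 + 48075356/1256551281·1 = 1 ✓
b·c: (-8675585087/52775153802)·(-21/13) + 7422226/139616809·155/42 + 48075356/1256551281·1 = 1/2 ✓
b·c²: (-8675585087/52775153802)·441/169 + 7422226/139616809·24025/1764 + 48075356/1256551281·1 = 1/3 ✓
b·Ac: 7422226/139616809·(-35/26) + 48075356/1256551281·4533/728 = 1/6 ✓
b·c³: (-8675585087/52775153802)·(-9261/2197) + 7422226/139616809·3723875/74088 + 48075356/1256551281·1 = 4669778451733/1372153998852 ≠ 1/4 ⇒ order 3.
b·(c∘Ac): 7422226/139616809·(-775/156) + 48075356/1256551281·4533/728 = -140880164/5445055551 ≠ 1/8
b·Ac²: 7422226/139616809·735/338 + 48075356/1256551281·4504753/132496 = 647840741657/457384666284 ≠ 1/12
b·A²c: 48075356/1256551281·(-315/104) = -420659365/3630037034 ≠ 1/24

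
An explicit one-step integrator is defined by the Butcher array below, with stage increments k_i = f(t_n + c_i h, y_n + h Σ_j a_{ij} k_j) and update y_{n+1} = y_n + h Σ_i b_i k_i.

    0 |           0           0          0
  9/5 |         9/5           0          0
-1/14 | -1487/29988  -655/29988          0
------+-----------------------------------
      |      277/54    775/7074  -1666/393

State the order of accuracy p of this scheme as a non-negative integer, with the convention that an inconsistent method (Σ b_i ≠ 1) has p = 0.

3

b = (277/54, 775/7074, -1666/393)
c = (0, 9/5, -1/14)
Ac = (0, 0, -131/3332)
Σ b_i: 277/54·1 + 775/7074·1 + (-1666/393)·1 = 1 ✓
b·c: 775/7074·9/5 + (-1666/393)·(-1/14) = 1/2 ✓
b·c²: 775/7074·81/25 + (-1666/393)·1/196 = 1/3 ✓
b·Ac: (-1666/393)·(-131/3332) = 1/6 ✓; 3 stages ⇒ order 3.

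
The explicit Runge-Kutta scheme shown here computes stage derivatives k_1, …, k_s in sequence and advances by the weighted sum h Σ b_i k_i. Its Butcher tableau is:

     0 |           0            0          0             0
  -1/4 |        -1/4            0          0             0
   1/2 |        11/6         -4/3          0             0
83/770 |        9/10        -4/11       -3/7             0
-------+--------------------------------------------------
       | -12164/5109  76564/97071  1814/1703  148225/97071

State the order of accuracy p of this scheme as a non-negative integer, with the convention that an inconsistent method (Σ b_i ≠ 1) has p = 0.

b = (-12164/5109, 76564/97071, 1814/1703, 148225/97071)
c = (0, -1/4, 1/2, 83/770)
Ac = (0, 0, 1/3, -19/154)
Σ b_i: (-12164/5109)·1 + 76564/97071·1 + 1814/1703·1 + 148225/97071·1 = 1 ✓
b·c: 76564/97071·(-1/4) + 1814/1703·1/2 + 148225/97071·83/770 = 1/2 ✓
b·c²: 76564/97071·1/16 + 1814/1703·1/4 + 148225/97071·6889/592900 = 1/3 ✓
b·Ac: 1814/1703·1/3 + 148225/97071·(-19/154) = 1/6 ✓
b·c³: 76564/97071·(-1/64) + 1814/1703·1/8 + 148225/97071·571787/456533000 = 1287557/10490480 ≠ 1/4 ⇒ order 3.
b·(c∘Ac): 1814/1703·1/6 + 148225/97071·(-1577/118580) = 1071/6812 ≠ 1/8
b·Ac²: 1814/1703·(-1/12) + 148225/97071·(-10/77) = -55733/194142 ≠ 1/12
b·A²c: 148225/97071·(-1/7) = -21175/97071 ≠ 1/24

3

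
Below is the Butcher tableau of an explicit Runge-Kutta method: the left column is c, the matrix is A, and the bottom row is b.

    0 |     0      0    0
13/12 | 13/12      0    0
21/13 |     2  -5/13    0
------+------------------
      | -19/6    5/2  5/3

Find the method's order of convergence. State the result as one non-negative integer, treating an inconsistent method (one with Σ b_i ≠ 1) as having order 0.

b = (-19/6, 5/2, 5/3)
c = (0, 13/12, 21/13)
Ac = (0, 0, -5/12)
Σ b_i: (-19/6)·1 + 5/2·1 + 5/3·1 = 1 ✓
b·c: 5/2·13/12 + 5/3·21/13 = 1685/312 ≠ 1/2 ⇒ order 1.

1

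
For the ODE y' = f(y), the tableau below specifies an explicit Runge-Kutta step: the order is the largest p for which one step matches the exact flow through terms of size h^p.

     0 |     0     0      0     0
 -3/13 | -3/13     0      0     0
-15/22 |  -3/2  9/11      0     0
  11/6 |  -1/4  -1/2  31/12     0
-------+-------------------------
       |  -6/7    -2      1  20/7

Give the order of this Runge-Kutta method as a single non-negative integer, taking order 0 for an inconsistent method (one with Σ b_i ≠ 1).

1

b = (-6/7, -2, 1, 20/7)
c = (0, -3/13, -15/22, 11/6)
Ac = (0, 0, -27/143, -1883/1144)
Σ b_i: (-6/7)·1 + (-2)·1 + 1·1 + 20/7·1 = 1 ✓
b·c: (-2)·(-3/13) + 1·(-15/22) + 20/7·11/6 = 30137/6006 ≠ 1/2 ⇒ order 1.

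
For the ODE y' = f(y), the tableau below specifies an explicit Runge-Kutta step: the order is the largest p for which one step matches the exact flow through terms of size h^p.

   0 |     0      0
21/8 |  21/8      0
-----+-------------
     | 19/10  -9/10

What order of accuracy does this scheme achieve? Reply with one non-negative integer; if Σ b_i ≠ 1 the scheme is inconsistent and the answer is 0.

b = (19/10, -9/10)
c = (0, 21/8)
Σ b_i: 19/10·1 + (-9/10)·1 = 1 ✓
b·c: (-9/10)·21/8 = -189/80 ≠ 1/2 ⇒ order 1.

1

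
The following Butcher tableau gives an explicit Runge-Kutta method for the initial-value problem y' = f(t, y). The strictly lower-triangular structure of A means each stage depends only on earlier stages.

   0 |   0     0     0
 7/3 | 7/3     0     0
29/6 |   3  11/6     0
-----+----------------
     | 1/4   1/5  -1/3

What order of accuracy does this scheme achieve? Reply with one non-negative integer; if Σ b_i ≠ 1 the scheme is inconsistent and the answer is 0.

b = (1/4, 1/5, -1/3)
c = (0, 7/3, 29/6)
Ac = (0, 0, 77/18)
Σ b_i: 1/4·1 + 1/5·1 + (-1/3)·1 = 7/60 ≠ 1 ⇒ order 0.

0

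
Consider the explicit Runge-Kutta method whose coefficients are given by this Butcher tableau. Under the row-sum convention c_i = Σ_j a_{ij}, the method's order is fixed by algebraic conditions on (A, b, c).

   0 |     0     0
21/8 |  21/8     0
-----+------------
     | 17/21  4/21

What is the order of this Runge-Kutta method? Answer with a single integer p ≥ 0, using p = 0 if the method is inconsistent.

b = (17/21, 4/21)
c = (0, 21/8)
Σ b_i: 17/21·1 + 4/21·1 = 1 ✓
b·c: 4/21·21/8 = 1/2 ✓; 2 stages ⇒ order 2.

2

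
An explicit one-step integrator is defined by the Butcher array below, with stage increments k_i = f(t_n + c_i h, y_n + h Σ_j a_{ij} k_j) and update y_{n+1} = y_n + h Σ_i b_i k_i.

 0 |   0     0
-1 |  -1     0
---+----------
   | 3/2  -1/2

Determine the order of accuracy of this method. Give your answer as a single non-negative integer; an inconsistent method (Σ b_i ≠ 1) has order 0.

b = (3/2, -1/2)
c = (0, -1)
Σ b_i: 3/2·1 + (-1/2)·1 = 1 ✓
b·c: (-1/2)·(-1) = 1/2 ✓; 2 stages ⇒ order 2.

2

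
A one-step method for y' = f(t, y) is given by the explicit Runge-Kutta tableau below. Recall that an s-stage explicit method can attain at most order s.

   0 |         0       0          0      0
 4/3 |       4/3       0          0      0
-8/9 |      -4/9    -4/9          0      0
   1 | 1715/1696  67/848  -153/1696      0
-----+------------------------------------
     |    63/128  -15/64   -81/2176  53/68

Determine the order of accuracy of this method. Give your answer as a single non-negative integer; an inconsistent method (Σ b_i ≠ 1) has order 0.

b = (63/128, -15/64, -81/2176, 53/68)
c = (0, 4/3, -8/9, 1)
Ac = (0, 0, -16/27, 59/318)
Σ b_i: 63/128·1 + (-15/64)·1 + (-81/2176)·1 + 53/68·1 = 1 ✓
b·c: (-15/64)·4/3 + (-81/2176)·(-8/9) + 53/68·1 = 1/2 ✓
b·c²: (-15/64)·16/9 + (-81/2176)·64/81 + 53/68·1 = 1/3 ✓
b·Ac: (-81/2176)·(-16/27) + 53/68·59/318 = 1/6 ✓
b·c³: (-15/64)·64/27 + (-81/2176)·(-512/729) + 53/68·1 = 1/4 ✓
b·(c∘Ac): (-81/2176)·128/243 + 53/68·59/318 = 1/8 ✓
b·Ac²: (-81/2176)·(-64/81) + 53/68·11/159 = 1/12 ✓
b·A²c: 53/68·17/318 = 1/24 ✓; 4 stages ⇒ order 4.

4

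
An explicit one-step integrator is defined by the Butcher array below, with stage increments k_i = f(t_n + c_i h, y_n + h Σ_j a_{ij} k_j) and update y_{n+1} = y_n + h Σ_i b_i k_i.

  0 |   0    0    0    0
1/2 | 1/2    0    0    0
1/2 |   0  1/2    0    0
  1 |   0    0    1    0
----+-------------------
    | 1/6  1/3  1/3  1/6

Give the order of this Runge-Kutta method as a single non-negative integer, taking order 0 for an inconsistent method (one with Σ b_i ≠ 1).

b = (1/6, 1/3, 1/3, 1/6)
c = (0, 1/2, 1/2, 1)
Ac = (0, 0, 1/4, 1/2)
Σ b_i: 1/6·1 + 1/3·1 + 1/3·1 + 1/6·1 = 1 ✓
b·c: 1/3·1/2 + 1/3·1/2 + 1/6·1 = 1/2 ✓
b·c²: 1/3·1/4 + 1/3·1/4 + 1/6·1 = 1/3 ✓
b·Ac: 1/3·1/4 + 1/6·1/2 = 1/6 ✓
b·c³: 1/3·1/8 + 1/3·1/8 + 1/6·1 = 1/4 ✓
b·(c∘Ac): 1/3·1/8 + 1/6·1/2 = 1/8 ✓
b·Ac²: 1/3·1/8 + 1/6·1/4 = 1/12 ✓
b·A²c: 1/6·1/4 = 1/24 ✓; 4 stages ⇒ order 4.

4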